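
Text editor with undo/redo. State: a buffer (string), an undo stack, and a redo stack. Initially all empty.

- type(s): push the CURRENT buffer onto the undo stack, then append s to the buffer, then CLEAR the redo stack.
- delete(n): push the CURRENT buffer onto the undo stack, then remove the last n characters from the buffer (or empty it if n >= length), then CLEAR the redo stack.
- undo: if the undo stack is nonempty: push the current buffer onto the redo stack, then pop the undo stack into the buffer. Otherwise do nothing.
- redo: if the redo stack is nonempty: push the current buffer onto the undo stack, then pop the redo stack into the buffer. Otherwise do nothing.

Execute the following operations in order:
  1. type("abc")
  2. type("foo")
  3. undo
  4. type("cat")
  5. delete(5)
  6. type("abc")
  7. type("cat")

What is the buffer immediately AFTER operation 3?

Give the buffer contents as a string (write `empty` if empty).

Answer: abc

Derivation:
After op 1 (type): buf='abc' undo_depth=1 redo_depth=0
After op 2 (type): buf='abcfoo' undo_depth=2 redo_depth=0
After op 3 (undo): buf='abc' undo_depth=1 redo_depth=1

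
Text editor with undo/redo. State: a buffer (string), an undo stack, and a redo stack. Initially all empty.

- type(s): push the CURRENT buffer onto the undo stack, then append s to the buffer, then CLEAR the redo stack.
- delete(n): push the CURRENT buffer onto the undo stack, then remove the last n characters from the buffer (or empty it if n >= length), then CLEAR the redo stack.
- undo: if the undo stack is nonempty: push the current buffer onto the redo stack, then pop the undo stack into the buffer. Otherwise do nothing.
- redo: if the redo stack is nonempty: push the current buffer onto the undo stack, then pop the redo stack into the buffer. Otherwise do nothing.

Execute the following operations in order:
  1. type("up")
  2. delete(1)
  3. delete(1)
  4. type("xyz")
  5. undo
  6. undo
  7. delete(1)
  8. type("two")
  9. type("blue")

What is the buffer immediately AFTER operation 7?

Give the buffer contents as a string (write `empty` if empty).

Answer: empty

Derivation:
After op 1 (type): buf='up' undo_depth=1 redo_depth=0
After op 2 (delete): buf='u' undo_depth=2 redo_depth=0
After op 3 (delete): buf='(empty)' undo_depth=3 redo_depth=0
After op 4 (type): buf='xyz' undo_depth=4 redo_depth=0
After op 5 (undo): buf='(empty)' undo_depth=3 redo_depth=1
After op 6 (undo): buf='u' undo_depth=2 redo_depth=2
After op 7 (delete): buf='(empty)' undo_depth=3 redo_depth=0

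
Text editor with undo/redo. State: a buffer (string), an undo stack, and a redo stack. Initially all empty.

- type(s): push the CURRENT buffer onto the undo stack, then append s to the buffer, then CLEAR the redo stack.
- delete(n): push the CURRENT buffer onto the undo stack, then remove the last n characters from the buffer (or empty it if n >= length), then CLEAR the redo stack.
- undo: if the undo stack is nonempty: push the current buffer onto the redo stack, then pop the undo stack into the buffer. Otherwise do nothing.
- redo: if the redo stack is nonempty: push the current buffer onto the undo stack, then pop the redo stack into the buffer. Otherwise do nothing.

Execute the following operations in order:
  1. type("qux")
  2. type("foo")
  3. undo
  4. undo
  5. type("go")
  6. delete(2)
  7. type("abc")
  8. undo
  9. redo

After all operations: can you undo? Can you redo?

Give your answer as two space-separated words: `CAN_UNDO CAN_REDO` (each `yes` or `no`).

Answer: yes no

Derivation:
After op 1 (type): buf='qux' undo_depth=1 redo_depth=0
After op 2 (type): buf='quxfoo' undo_depth=2 redo_depth=0
After op 3 (undo): buf='qux' undo_depth=1 redo_depth=1
After op 4 (undo): buf='(empty)' undo_depth=0 redo_depth=2
After op 5 (type): buf='go' undo_depth=1 redo_depth=0
After op 6 (delete): buf='(empty)' undo_depth=2 redo_depth=0
After op 7 (type): buf='abc' undo_depth=3 redo_depth=0
After op 8 (undo): buf='(empty)' undo_depth=2 redo_depth=1
After op 9 (redo): buf='abc' undo_depth=3 redo_depth=0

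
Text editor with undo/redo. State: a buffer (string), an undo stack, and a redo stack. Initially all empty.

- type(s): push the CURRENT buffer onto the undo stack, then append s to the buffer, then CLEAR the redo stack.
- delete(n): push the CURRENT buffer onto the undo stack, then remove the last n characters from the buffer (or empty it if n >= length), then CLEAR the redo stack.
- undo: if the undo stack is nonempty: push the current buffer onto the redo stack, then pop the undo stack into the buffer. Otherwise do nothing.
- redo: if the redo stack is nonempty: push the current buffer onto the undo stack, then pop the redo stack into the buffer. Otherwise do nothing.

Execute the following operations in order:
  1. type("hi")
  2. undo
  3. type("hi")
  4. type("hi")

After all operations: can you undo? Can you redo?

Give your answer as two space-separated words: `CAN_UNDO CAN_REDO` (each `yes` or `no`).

Answer: yes no

Derivation:
After op 1 (type): buf='hi' undo_depth=1 redo_depth=0
After op 2 (undo): buf='(empty)' undo_depth=0 redo_depth=1
After op 3 (type): buf='hi' undo_depth=1 redo_depth=0
After op 4 (type): buf='hihi' undo_depth=2 redo_depth=0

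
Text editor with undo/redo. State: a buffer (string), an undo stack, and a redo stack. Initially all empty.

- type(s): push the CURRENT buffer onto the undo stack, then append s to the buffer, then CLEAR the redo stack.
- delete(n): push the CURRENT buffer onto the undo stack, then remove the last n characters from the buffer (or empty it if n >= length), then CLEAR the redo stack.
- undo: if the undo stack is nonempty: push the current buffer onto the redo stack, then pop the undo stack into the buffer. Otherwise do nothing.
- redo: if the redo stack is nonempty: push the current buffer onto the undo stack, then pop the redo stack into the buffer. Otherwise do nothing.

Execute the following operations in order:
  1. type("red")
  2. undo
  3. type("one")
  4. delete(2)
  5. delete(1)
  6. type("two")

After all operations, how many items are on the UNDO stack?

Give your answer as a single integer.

Answer: 4

Derivation:
After op 1 (type): buf='red' undo_depth=1 redo_depth=0
After op 2 (undo): buf='(empty)' undo_depth=0 redo_depth=1
After op 3 (type): buf='one' undo_depth=1 redo_depth=0
After op 4 (delete): buf='o' undo_depth=2 redo_depth=0
After op 5 (delete): buf='(empty)' undo_depth=3 redo_depth=0
After op 6 (type): buf='two' undo_depth=4 redo_depth=0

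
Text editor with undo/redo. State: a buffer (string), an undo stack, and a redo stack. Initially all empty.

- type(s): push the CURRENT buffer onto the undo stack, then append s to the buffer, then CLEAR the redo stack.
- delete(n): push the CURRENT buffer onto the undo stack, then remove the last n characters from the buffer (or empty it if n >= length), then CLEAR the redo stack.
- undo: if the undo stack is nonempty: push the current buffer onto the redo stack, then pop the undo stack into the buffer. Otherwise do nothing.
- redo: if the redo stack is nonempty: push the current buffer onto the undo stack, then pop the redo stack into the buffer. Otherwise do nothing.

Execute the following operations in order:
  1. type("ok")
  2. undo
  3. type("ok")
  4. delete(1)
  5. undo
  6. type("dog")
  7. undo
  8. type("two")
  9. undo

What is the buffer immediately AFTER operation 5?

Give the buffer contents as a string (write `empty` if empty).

After op 1 (type): buf='ok' undo_depth=1 redo_depth=0
After op 2 (undo): buf='(empty)' undo_depth=0 redo_depth=1
After op 3 (type): buf='ok' undo_depth=1 redo_depth=0
After op 4 (delete): buf='o' undo_depth=2 redo_depth=0
After op 5 (undo): buf='ok' undo_depth=1 redo_depth=1

Answer: ok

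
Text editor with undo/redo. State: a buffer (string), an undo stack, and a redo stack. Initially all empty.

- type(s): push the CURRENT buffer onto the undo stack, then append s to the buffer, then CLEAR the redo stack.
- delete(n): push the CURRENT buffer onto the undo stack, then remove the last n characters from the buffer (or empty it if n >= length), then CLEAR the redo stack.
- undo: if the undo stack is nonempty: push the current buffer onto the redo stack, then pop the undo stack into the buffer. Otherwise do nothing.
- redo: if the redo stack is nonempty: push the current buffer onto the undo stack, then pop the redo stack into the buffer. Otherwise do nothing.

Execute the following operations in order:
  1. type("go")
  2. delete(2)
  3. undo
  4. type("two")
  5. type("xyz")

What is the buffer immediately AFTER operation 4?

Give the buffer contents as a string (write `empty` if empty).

After op 1 (type): buf='go' undo_depth=1 redo_depth=0
After op 2 (delete): buf='(empty)' undo_depth=2 redo_depth=0
After op 3 (undo): buf='go' undo_depth=1 redo_depth=1
After op 4 (type): buf='gotwo' undo_depth=2 redo_depth=0

Answer: gotwo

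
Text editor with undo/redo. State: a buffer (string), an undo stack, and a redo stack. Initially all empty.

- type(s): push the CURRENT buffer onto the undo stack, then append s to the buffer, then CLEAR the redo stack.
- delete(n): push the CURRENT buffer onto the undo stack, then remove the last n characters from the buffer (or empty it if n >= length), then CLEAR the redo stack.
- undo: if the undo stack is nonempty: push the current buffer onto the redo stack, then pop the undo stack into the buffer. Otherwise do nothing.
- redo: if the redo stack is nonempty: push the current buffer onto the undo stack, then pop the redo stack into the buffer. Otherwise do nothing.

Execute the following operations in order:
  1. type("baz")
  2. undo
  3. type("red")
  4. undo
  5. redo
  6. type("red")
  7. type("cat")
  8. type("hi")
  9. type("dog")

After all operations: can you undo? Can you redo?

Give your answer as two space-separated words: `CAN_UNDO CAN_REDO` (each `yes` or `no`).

After op 1 (type): buf='baz' undo_depth=1 redo_depth=0
After op 2 (undo): buf='(empty)' undo_depth=0 redo_depth=1
After op 3 (type): buf='red' undo_depth=1 redo_depth=0
After op 4 (undo): buf='(empty)' undo_depth=0 redo_depth=1
After op 5 (redo): buf='red' undo_depth=1 redo_depth=0
After op 6 (type): buf='redred' undo_depth=2 redo_depth=0
After op 7 (type): buf='redredcat' undo_depth=3 redo_depth=0
After op 8 (type): buf='redredcathi' undo_depth=4 redo_depth=0
After op 9 (type): buf='redredcathidog' undo_depth=5 redo_depth=0

Answer: yes no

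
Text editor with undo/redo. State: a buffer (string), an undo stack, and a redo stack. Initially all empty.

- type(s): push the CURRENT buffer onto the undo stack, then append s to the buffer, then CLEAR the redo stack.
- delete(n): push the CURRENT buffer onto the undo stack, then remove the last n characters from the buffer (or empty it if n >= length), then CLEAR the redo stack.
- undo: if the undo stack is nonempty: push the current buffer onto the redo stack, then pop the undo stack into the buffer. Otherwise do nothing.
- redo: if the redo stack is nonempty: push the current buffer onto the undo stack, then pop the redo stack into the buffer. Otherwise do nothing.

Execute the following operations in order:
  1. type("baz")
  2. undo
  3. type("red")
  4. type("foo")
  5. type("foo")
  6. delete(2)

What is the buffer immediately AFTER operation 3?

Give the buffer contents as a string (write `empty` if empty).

Answer: red

Derivation:
After op 1 (type): buf='baz' undo_depth=1 redo_depth=0
After op 2 (undo): buf='(empty)' undo_depth=0 redo_depth=1
After op 3 (type): buf='red' undo_depth=1 redo_depth=0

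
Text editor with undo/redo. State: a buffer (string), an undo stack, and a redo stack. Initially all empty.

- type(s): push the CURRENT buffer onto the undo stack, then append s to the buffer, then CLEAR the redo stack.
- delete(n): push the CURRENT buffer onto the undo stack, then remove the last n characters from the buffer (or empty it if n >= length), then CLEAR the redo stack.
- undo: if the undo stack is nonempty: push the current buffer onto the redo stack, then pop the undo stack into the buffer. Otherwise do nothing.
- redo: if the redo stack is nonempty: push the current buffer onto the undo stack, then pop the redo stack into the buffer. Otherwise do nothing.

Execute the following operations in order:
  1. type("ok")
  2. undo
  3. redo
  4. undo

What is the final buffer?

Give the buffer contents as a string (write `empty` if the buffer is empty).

Answer: empty

Derivation:
After op 1 (type): buf='ok' undo_depth=1 redo_depth=0
After op 2 (undo): buf='(empty)' undo_depth=0 redo_depth=1
After op 3 (redo): buf='ok' undo_depth=1 redo_depth=0
After op 4 (undo): buf='(empty)' undo_depth=0 redo_depth=1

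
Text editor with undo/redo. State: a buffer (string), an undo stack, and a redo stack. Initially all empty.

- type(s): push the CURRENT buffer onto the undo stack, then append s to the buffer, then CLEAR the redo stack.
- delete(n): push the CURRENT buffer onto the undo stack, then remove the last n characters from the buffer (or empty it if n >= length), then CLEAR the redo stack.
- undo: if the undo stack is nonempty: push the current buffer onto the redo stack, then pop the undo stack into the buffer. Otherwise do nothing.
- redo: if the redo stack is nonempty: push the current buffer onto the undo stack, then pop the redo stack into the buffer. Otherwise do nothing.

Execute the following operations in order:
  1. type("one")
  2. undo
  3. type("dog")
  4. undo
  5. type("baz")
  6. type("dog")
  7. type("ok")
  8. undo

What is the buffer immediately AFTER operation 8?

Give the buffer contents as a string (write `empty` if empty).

After op 1 (type): buf='one' undo_depth=1 redo_depth=0
After op 2 (undo): buf='(empty)' undo_depth=0 redo_depth=1
After op 3 (type): buf='dog' undo_depth=1 redo_depth=0
After op 4 (undo): buf='(empty)' undo_depth=0 redo_depth=1
After op 5 (type): buf='baz' undo_depth=1 redo_depth=0
After op 6 (type): buf='bazdog' undo_depth=2 redo_depth=0
After op 7 (type): buf='bazdogok' undo_depth=3 redo_depth=0
After op 8 (undo): buf='bazdog' undo_depth=2 redo_depth=1

Answer: bazdog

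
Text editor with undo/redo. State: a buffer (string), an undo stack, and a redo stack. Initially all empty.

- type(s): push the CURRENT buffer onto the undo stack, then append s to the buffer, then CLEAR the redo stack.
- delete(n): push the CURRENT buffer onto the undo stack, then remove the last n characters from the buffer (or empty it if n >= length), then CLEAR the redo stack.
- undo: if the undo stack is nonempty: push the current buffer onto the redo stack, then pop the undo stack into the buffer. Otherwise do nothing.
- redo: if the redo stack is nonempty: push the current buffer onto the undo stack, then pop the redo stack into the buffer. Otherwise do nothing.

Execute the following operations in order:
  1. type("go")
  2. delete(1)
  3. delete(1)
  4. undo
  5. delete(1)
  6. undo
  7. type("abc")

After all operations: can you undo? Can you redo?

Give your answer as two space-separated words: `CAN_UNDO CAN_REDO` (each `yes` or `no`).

Answer: yes no

Derivation:
After op 1 (type): buf='go' undo_depth=1 redo_depth=0
After op 2 (delete): buf='g' undo_depth=2 redo_depth=0
After op 3 (delete): buf='(empty)' undo_depth=3 redo_depth=0
After op 4 (undo): buf='g' undo_depth=2 redo_depth=1
After op 5 (delete): buf='(empty)' undo_depth=3 redo_depth=0
After op 6 (undo): buf='g' undo_depth=2 redo_depth=1
After op 7 (type): buf='gabc' undo_depth=3 redo_depth=0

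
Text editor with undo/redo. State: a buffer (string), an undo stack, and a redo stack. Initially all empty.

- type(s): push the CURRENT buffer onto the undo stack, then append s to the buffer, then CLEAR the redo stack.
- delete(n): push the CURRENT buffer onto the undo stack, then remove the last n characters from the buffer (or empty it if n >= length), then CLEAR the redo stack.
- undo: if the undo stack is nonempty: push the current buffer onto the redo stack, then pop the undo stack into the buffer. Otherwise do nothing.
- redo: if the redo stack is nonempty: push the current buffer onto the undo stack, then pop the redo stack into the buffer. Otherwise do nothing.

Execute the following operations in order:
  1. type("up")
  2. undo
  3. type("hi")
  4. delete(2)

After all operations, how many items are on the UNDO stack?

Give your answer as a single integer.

After op 1 (type): buf='up' undo_depth=1 redo_depth=0
After op 2 (undo): buf='(empty)' undo_depth=0 redo_depth=1
After op 3 (type): buf='hi' undo_depth=1 redo_depth=0
After op 4 (delete): buf='(empty)' undo_depth=2 redo_depth=0

Answer: 2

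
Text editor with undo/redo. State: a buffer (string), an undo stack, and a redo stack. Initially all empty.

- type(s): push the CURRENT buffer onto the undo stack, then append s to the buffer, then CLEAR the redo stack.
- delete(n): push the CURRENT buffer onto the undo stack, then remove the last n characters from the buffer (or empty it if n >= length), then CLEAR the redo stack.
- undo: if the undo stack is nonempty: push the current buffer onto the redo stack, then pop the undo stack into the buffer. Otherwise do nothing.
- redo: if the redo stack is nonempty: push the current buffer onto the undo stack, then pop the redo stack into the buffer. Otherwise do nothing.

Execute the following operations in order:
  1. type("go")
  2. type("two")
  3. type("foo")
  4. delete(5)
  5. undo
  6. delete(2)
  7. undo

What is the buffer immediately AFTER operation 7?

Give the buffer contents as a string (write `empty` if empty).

Answer: gotwofoo

Derivation:
After op 1 (type): buf='go' undo_depth=1 redo_depth=0
After op 2 (type): buf='gotwo' undo_depth=2 redo_depth=0
After op 3 (type): buf='gotwofoo' undo_depth=3 redo_depth=0
After op 4 (delete): buf='got' undo_depth=4 redo_depth=0
After op 5 (undo): buf='gotwofoo' undo_depth=3 redo_depth=1
After op 6 (delete): buf='gotwof' undo_depth=4 redo_depth=0
After op 7 (undo): buf='gotwofoo' undo_depth=3 redo_depth=1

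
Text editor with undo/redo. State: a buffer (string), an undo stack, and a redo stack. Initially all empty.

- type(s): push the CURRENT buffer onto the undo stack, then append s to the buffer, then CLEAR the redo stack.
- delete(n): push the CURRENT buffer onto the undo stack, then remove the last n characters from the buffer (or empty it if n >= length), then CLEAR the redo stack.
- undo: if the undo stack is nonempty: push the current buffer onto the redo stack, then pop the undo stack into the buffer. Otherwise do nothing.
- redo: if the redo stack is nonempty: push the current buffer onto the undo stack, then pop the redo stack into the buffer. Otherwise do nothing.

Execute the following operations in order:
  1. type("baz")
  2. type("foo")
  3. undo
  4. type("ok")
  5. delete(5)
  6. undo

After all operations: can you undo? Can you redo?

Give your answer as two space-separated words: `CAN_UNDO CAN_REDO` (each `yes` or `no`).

Answer: yes yes

Derivation:
After op 1 (type): buf='baz' undo_depth=1 redo_depth=0
After op 2 (type): buf='bazfoo' undo_depth=2 redo_depth=0
After op 3 (undo): buf='baz' undo_depth=1 redo_depth=1
After op 4 (type): buf='bazok' undo_depth=2 redo_depth=0
After op 5 (delete): buf='(empty)' undo_depth=3 redo_depth=0
After op 6 (undo): buf='bazok' undo_depth=2 redo_depth=1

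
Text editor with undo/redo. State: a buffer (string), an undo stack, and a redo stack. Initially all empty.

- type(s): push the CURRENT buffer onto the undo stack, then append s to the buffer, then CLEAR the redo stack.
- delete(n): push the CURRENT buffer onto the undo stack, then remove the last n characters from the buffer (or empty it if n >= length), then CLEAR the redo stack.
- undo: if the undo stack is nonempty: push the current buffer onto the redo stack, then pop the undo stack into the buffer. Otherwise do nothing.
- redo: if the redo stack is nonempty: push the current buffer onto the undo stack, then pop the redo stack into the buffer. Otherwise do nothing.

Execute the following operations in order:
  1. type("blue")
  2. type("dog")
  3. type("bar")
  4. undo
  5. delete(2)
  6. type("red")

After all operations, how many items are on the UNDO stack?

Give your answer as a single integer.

Answer: 4

Derivation:
After op 1 (type): buf='blue' undo_depth=1 redo_depth=0
After op 2 (type): buf='bluedog' undo_depth=2 redo_depth=0
After op 3 (type): buf='bluedogbar' undo_depth=3 redo_depth=0
After op 4 (undo): buf='bluedog' undo_depth=2 redo_depth=1
After op 5 (delete): buf='blued' undo_depth=3 redo_depth=0
After op 6 (type): buf='bluedred' undo_depth=4 redo_depth=0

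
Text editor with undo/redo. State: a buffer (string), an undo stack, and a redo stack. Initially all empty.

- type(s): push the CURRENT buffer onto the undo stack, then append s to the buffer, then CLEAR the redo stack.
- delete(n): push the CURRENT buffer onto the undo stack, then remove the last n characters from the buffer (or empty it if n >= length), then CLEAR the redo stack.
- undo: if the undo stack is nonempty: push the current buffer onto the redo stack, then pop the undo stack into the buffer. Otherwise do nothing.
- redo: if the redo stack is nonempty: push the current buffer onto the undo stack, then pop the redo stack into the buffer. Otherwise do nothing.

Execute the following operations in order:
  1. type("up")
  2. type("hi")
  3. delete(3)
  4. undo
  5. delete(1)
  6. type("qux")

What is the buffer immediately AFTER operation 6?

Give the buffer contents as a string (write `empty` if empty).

Answer: uphqux

Derivation:
After op 1 (type): buf='up' undo_depth=1 redo_depth=0
After op 2 (type): buf='uphi' undo_depth=2 redo_depth=0
After op 3 (delete): buf='u' undo_depth=3 redo_depth=0
After op 4 (undo): buf='uphi' undo_depth=2 redo_depth=1
After op 5 (delete): buf='uph' undo_depth=3 redo_depth=0
After op 6 (type): buf='uphqux' undo_depth=4 redo_depth=0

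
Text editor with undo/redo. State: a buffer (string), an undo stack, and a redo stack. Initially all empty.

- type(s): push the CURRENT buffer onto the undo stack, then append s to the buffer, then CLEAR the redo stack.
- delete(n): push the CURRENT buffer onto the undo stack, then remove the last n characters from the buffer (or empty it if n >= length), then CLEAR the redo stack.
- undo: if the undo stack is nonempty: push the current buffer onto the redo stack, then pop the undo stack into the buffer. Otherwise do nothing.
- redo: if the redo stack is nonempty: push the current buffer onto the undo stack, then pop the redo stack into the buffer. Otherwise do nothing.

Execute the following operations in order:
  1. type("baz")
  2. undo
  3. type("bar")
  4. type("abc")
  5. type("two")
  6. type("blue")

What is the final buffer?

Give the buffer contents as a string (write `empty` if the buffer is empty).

After op 1 (type): buf='baz' undo_depth=1 redo_depth=0
After op 2 (undo): buf='(empty)' undo_depth=0 redo_depth=1
After op 3 (type): buf='bar' undo_depth=1 redo_depth=0
After op 4 (type): buf='barabc' undo_depth=2 redo_depth=0
After op 5 (type): buf='barabctwo' undo_depth=3 redo_depth=0
After op 6 (type): buf='barabctwoblue' undo_depth=4 redo_depth=0

Answer: barabctwoblue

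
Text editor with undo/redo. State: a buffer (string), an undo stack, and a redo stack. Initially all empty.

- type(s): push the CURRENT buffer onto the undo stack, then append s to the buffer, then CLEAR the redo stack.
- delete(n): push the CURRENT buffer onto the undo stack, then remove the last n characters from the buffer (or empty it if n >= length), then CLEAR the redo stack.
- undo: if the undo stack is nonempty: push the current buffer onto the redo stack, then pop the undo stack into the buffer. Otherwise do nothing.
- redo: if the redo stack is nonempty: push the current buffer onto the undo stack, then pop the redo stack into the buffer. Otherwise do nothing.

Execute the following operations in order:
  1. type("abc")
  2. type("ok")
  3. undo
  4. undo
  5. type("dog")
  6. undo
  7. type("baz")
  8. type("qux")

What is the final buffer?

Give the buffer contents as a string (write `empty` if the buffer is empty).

Answer: bazqux

Derivation:
After op 1 (type): buf='abc' undo_depth=1 redo_depth=0
After op 2 (type): buf='abcok' undo_depth=2 redo_depth=0
After op 3 (undo): buf='abc' undo_depth=1 redo_depth=1
After op 4 (undo): buf='(empty)' undo_depth=0 redo_depth=2
After op 5 (type): buf='dog' undo_depth=1 redo_depth=0
After op 6 (undo): buf='(empty)' undo_depth=0 redo_depth=1
After op 7 (type): buf='baz' undo_depth=1 redo_depth=0
After op 8 (type): buf='bazqux' undo_depth=2 redo_depth=0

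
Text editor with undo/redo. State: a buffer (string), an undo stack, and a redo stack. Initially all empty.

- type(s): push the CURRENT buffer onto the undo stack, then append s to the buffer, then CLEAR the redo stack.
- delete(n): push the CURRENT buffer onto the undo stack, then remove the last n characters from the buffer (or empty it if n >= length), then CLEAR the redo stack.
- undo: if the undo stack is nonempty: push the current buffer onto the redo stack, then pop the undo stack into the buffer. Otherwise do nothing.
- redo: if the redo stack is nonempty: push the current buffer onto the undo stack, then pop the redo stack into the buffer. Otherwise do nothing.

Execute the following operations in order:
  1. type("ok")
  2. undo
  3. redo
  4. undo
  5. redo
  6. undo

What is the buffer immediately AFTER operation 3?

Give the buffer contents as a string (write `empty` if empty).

Answer: ok

Derivation:
After op 1 (type): buf='ok' undo_depth=1 redo_depth=0
After op 2 (undo): buf='(empty)' undo_depth=0 redo_depth=1
After op 3 (redo): buf='ok' undo_depth=1 redo_depth=0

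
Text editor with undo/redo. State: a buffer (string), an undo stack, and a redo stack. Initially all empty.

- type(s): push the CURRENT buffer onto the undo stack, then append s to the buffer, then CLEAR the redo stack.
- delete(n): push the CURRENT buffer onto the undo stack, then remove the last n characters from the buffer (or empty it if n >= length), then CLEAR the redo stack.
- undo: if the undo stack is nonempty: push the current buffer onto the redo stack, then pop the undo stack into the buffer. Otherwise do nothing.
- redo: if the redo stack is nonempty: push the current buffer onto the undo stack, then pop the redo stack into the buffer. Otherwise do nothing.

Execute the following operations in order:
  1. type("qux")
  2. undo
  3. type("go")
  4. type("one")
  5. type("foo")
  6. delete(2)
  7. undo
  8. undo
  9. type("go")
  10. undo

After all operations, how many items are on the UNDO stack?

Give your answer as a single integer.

Answer: 2

Derivation:
After op 1 (type): buf='qux' undo_depth=1 redo_depth=0
After op 2 (undo): buf='(empty)' undo_depth=0 redo_depth=1
After op 3 (type): buf='go' undo_depth=1 redo_depth=0
After op 4 (type): buf='goone' undo_depth=2 redo_depth=0
After op 5 (type): buf='goonefoo' undo_depth=3 redo_depth=0
After op 6 (delete): buf='goonef' undo_depth=4 redo_depth=0
After op 7 (undo): buf='goonefoo' undo_depth=3 redo_depth=1
After op 8 (undo): buf='goone' undo_depth=2 redo_depth=2
After op 9 (type): buf='goonego' undo_depth=3 redo_depth=0
After op 10 (undo): buf='goone' undo_depth=2 redo_depth=1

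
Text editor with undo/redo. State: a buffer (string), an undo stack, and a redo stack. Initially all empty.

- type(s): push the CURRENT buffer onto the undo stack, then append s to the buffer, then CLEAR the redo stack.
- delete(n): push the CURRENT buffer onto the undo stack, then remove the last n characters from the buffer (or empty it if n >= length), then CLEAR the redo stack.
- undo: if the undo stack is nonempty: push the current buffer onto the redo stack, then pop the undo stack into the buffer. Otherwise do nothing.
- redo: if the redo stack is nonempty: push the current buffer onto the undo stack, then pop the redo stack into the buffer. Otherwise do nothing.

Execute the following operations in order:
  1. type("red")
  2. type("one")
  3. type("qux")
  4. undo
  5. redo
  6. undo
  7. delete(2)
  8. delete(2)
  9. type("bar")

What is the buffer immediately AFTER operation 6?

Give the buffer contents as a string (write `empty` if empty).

After op 1 (type): buf='red' undo_depth=1 redo_depth=0
After op 2 (type): buf='redone' undo_depth=2 redo_depth=0
After op 3 (type): buf='redonequx' undo_depth=3 redo_depth=0
After op 4 (undo): buf='redone' undo_depth=2 redo_depth=1
After op 5 (redo): buf='redonequx' undo_depth=3 redo_depth=0
After op 6 (undo): buf='redone' undo_depth=2 redo_depth=1

Answer: redone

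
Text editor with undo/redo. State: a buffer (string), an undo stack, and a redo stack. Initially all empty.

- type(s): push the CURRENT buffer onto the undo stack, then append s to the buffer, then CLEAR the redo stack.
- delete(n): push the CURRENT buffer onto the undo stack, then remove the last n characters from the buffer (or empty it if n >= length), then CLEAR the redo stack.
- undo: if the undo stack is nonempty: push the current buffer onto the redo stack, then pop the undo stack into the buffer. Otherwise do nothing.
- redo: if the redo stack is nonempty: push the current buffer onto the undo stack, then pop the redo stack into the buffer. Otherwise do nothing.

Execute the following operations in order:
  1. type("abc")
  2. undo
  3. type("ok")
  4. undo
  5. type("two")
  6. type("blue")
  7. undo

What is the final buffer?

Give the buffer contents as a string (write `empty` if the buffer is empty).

After op 1 (type): buf='abc' undo_depth=1 redo_depth=0
After op 2 (undo): buf='(empty)' undo_depth=0 redo_depth=1
After op 3 (type): buf='ok' undo_depth=1 redo_depth=0
After op 4 (undo): buf='(empty)' undo_depth=0 redo_depth=1
After op 5 (type): buf='two' undo_depth=1 redo_depth=0
After op 6 (type): buf='twoblue' undo_depth=2 redo_depth=0
After op 7 (undo): buf='two' undo_depth=1 redo_depth=1

Answer: two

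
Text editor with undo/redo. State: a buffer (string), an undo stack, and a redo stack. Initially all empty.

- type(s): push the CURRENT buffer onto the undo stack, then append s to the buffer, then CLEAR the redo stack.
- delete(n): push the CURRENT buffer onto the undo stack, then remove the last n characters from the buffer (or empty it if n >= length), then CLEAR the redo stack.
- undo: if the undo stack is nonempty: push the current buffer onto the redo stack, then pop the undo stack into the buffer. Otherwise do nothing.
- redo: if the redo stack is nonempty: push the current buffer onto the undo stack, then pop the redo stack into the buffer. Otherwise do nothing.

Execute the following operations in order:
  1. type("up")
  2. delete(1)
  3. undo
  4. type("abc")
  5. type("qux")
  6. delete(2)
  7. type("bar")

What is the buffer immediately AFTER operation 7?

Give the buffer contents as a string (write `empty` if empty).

After op 1 (type): buf='up' undo_depth=1 redo_depth=0
After op 2 (delete): buf='u' undo_depth=2 redo_depth=0
After op 3 (undo): buf='up' undo_depth=1 redo_depth=1
After op 4 (type): buf='upabc' undo_depth=2 redo_depth=0
After op 5 (type): buf='upabcqux' undo_depth=3 redo_depth=0
After op 6 (delete): buf='upabcq' undo_depth=4 redo_depth=0
After op 7 (type): buf='upabcqbar' undo_depth=5 redo_depth=0

Answer: upabcqbar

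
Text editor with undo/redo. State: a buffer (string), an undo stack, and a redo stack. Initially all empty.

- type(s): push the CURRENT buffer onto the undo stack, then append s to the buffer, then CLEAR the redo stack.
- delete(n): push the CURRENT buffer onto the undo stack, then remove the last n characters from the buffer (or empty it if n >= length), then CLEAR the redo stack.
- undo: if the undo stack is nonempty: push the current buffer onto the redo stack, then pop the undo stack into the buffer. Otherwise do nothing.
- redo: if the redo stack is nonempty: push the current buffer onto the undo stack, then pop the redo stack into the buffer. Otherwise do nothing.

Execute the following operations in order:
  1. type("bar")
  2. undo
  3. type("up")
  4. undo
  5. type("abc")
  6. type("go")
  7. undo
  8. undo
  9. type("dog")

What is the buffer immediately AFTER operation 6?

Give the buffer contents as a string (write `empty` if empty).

Answer: abcgo

Derivation:
After op 1 (type): buf='bar' undo_depth=1 redo_depth=0
After op 2 (undo): buf='(empty)' undo_depth=0 redo_depth=1
After op 3 (type): buf='up' undo_depth=1 redo_depth=0
After op 4 (undo): buf='(empty)' undo_depth=0 redo_depth=1
After op 5 (type): buf='abc' undo_depth=1 redo_depth=0
After op 6 (type): buf='abcgo' undo_depth=2 redo_depth=0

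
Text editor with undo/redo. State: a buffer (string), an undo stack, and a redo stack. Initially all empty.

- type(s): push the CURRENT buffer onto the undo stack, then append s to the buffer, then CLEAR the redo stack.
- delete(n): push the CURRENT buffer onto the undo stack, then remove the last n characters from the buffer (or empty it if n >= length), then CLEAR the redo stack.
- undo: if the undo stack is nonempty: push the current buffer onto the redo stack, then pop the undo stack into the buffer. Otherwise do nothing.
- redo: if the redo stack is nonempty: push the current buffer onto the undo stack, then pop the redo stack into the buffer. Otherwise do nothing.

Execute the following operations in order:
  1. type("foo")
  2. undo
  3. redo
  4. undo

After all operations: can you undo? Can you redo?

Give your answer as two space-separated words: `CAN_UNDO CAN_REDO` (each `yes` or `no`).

Answer: no yes

Derivation:
After op 1 (type): buf='foo' undo_depth=1 redo_depth=0
After op 2 (undo): buf='(empty)' undo_depth=0 redo_depth=1
After op 3 (redo): buf='foo' undo_depth=1 redo_depth=0
After op 4 (undo): buf='(empty)' undo_depth=0 redo_depth=1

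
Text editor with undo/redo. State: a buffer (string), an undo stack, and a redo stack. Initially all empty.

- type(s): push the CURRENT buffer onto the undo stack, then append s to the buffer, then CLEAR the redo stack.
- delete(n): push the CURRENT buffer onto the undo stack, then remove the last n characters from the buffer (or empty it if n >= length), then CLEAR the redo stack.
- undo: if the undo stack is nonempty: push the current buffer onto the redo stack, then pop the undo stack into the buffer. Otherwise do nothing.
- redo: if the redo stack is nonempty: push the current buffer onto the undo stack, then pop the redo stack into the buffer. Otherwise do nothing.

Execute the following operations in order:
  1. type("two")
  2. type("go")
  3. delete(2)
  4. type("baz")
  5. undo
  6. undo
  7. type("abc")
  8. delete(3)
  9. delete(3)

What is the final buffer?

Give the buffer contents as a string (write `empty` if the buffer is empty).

Answer: tw

Derivation:
After op 1 (type): buf='two' undo_depth=1 redo_depth=0
After op 2 (type): buf='twogo' undo_depth=2 redo_depth=0
After op 3 (delete): buf='two' undo_depth=3 redo_depth=0
After op 4 (type): buf='twobaz' undo_depth=4 redo_depth=0
After op 5 (undo): buf='two' undo_depth=3 redo_depth=1
After op 6 (undo): buf='twogo' undo_depth=2 redo_depth=2
After op 7 (type): buf='twogoabc' undo_depth=3 redo_depth=0
After op 8 (delete): buf='twogo' undo_depth=4 redo_depth=0
After op 9 (delete): buf='tw' undo_depth=5 redo_depth=0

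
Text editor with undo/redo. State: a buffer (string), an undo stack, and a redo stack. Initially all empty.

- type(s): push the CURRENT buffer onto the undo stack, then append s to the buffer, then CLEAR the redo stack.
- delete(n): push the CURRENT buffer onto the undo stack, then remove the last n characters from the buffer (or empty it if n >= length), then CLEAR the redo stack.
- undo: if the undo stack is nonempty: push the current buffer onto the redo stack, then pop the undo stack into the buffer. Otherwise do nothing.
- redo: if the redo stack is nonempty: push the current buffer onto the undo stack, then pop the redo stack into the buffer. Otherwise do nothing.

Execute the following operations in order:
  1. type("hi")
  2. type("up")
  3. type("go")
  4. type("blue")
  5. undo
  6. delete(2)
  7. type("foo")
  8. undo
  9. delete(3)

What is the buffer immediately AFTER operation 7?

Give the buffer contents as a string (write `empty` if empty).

After op 1 (type): buf='hi' undo_depth=1 redo_depth=0
After op 2 (type): buf='hiup' undo_depth=2 redo_depth=0
After op 3 (type): buf='hiupgo' undo_depth=3 redo_depth=0
After op 4 (type): buf='hiupgoblue' undo_depth=4 redo_depth=0
After op 5 (undo): buf='hiupgo' undo_depth=3 redo_depth=1
After op 6 (delete): buf='hiup' undo_depth=4 redo_depth=0
After op 7 (type): buf='hiupfoo' undo_depth=5 redo_depth=0

Answer: hiupfoo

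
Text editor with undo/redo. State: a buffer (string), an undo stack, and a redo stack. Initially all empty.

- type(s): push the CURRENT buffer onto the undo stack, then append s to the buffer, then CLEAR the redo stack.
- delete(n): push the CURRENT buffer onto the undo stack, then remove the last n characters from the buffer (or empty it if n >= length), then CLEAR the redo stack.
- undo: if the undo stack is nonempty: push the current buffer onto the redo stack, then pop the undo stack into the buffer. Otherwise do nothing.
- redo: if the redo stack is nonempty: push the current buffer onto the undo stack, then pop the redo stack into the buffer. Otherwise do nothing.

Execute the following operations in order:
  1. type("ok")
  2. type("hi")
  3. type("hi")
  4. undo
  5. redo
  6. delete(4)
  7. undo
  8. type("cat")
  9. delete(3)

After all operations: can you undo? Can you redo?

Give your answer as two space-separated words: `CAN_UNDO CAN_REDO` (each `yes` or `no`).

Answer: yes no

Derivation:
After op 1 (type): buf='ok' undo_depth=1 redo_depth=0
After op 2 (type): buf='okhi' undo_depth=2 redo_depth=0
After op 3 (type): buf='okhihi' undo_depth=3 redo_depth=0
After op 4 (undo): buf='okhi' undo_depth=2 redo_depth=1
After op 5 (redo): buf='okhihi' undo_depth=3 redo_depth=0
After op 6 (delete): buf='ok' undo_depth=4 redo_depth=0
After op 7 (undo): buf='okhihi' undo_depth=3 redo_depth=1
After op 8 (type): buf='okhihicat' undo_depth=4 redo_depth=0
After op 9 (delete): buf='okhihi' undo_depth=5 redo_depth=0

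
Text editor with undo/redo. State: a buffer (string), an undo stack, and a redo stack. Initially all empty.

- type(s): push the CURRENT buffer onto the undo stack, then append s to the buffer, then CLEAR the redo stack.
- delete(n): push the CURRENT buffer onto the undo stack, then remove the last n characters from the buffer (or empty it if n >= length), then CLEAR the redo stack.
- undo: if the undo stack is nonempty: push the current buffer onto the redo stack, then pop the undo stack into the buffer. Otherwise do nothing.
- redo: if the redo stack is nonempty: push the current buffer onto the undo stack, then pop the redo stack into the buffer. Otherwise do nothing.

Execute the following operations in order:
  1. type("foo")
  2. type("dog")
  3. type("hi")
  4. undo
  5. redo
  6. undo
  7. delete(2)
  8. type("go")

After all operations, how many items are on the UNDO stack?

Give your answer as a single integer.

After op 1 (type): buf='foo' undo_depth=1 redo_depth=0
After op 2 (type): buf='foodog' undo_depth=2 redo_depth=0
After op 3 (type): buf='foodoghi' undo_depth=3 redo_depth=0
After op 4 (undo): buf='foodog' undo_depth=2 redo_depth=1
After op 5 (redo): buf='foodoghi' undo_depth=3 redo_depth=0
After op 6 (undo): buf='foodog' undo_depth=2 redo_depth=1
After op 7 (delete): buf='food' undo_depth=3 redo_depth=0
After op 8 (type): buf='foodgo' undo_depth=4 redo_depth=0

Answer: 4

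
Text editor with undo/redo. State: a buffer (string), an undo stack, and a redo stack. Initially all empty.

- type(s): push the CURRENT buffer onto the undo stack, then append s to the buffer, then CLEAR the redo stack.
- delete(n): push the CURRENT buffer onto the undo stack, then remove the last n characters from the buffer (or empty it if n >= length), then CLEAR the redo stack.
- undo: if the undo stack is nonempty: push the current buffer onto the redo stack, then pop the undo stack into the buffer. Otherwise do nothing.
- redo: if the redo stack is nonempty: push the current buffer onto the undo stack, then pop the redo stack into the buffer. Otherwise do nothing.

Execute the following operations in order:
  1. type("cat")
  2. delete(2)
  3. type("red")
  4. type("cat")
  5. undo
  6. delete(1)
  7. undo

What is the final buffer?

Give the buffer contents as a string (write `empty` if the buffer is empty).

Answer: cred

Derivation:
After op 1 (type): buf='cat' undo_depth=1 redo_depth=0
After op 2 (delete): buf='c' undo_depth=2 redo_depth=0
After op 3 (type): buf='cred' undo_depth=3 redo_depth=0
After op 4 (type): buf='credcat' undo_depth=4 redo_depth=0
After op 5 (undo): buf='cred' undo_depth=3 redo_depth=1
After op 6 (delete): buf='cre' undo_depth=4 redo_depth=0
After op 7 (undo): buf='cred' undo_depth=3 redo_depth=1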